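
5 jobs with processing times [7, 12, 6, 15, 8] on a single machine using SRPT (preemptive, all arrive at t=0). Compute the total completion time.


Since all jobs arrive at t=0, SRPT equals SPT ordering.
SPT order: [6, 7, 8, 12, 15]
Completion times:
  Job 1: p=6, C=6
  Job 2: p=7, C=13
  Job 3: p=8, C=21
  Job 4: p=12, C=33
  Job 5: p=15, C=48
Total completion time = 6 + 13 + 21 + 33 + 48 = 121

121


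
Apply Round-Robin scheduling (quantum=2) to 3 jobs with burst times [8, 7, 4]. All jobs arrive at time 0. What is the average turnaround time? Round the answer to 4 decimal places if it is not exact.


Time quantum = 2
Execution trace:
  J1 runs 2 units, time = 2
  J2 runs 2 units, time = 4
  J3 runs 2 units, time = 6
  J1 runs 2 units, time = 8
  J2 runs 2 units, time = 10
  J3 runs 2 units, time = 12
  J1 runs 2 units, time = 14
  J2 runs 2 units, time = 16
  J1 runs 2 units, time = 18
  J2 runs 1 units, time = 19
Finish times: [18, 19, 12]
Average turnaround = 49/3 = 16.3333

16.3333


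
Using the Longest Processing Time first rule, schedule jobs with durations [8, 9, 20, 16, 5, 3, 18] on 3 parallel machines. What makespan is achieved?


Sort jobs in decreasing order (LPT): [20, 18, 16, 9, 8, 5, 3]
Assign each job to the least loaded machine:
  Machine 1: jobs [20, 5, 3], load = 28
  Machine 2: jobs [18, 8], load = 26
  Machine 3: jobs [16, 9], load = 25
Makespan = max load = 28

28


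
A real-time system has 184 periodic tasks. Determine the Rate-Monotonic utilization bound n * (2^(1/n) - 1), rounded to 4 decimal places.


Compute 2^(1/184) = 1.0037742087
Subtract 1: 1.0037742087 - 1 = 0.0037742087
Multiply by n: 184 * 0.0037742087 = 0.6944544008
Round to 4 dp: 0.6945

0.6945


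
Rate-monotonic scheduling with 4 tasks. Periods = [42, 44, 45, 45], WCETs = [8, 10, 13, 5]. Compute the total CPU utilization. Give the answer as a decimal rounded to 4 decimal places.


Compute individual utilizations (exact fractions):
  Task 1: C/T = 8/42 = 4/21 (approx. 0.1905)
  Task 2: C/T = 10/44 = 5/22 (approx. 0.2273)
  Task 3: C/T = 13/45 (approx. 0.2889)
  Task 4: C/T = 5/45 = 1/9 (approx. 0.1111)
Total utilization U = 4/21 + 5/22 + 13/45 + 1/9 = 1889/2310
Rounded to 4 decimal places: U = 0.8177
RM (Liu & Layland) bound for 4 tasks = 0.756828; compare with U = 1889/2310 (approx. 0.817749)
bound < U <= 1, so the RM sufficient condition is not met (inconclusive; an exact test such as response-time analysis is needed).

0.8177


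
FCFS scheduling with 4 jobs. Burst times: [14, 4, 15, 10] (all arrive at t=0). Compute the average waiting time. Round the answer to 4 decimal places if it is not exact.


FCFS order (as given): [14, 4, 15, 10]
Waiting times:
  Job 1: wait = 0
  Job 2: wait = 14
  Job 3: wait = 18
  Job 4: wait = 33
Sum of waiting times = 65
Average waiting time = 65/4 = 16.25

16.25


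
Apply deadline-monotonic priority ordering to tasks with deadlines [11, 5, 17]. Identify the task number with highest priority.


Sort tasks by relative deadline (ascending):
  Task 2: deadline = 5
  Task 1: deadline = 11
  Task 3: deadline = 17
Priority order (highest first): [2, 1, 3]
Highest priority task = 2

2


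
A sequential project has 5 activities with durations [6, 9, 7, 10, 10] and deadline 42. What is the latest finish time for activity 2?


LF(activity 2) = deadline - sum of successor durations
Successors: activities 3 through 5 with durations [7, 10, 10]
Sum of successor durations = 27
LF = 42 - 27 = 15

15


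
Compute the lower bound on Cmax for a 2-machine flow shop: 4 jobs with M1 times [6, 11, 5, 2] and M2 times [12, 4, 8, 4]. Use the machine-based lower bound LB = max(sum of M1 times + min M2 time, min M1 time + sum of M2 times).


LB1 = sum(M1 times) + min(M2 times) = 24 + 4 = 28
LB2 = min(M1 times) + sum(M2 times) = 2 + 28 = 30
Lower bound = max(LB1, LB2) = max(28, 30) = 30

30


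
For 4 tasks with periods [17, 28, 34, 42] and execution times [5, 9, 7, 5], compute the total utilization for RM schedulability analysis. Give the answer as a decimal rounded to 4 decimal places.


Compute individual utilizations (exact fractions):
  Task 1: C/T = 5/17 (approx. 0.2941)
  Task 2: C/T = 9/28 (approx. 0.3214)
  Task 3: C/T = 7/34 (approx. 0.2059)
  Task 4: C/T = 5/42 (approx. 0.119)
Total utilization U = 5/17 + 9/28 + 7/34 + 5/42 = 79/84
Rounded to 4 decimal places: U = 0.9405
RM (Liu & Layland) bound for 4 tasks = 0.756828; compare with U = 79/84 (approx. 0.940476)
bound < U <= 1, so the RM sufficient condition is not met (inconclusive; an exact test such as response-time analysis is needed).

0.9405


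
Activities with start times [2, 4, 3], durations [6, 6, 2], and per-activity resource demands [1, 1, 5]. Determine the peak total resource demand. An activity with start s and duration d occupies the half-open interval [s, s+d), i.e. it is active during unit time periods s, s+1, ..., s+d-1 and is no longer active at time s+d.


Each activity i is active on [start_i, start_i + duration_i).
Compute total resource usage per time slot:
  t=0: active resources = [], total = 0
  t=1: active resources = [], total = 0
  t=2: active resources = [1], total = 1
  t=3: active resources = [1, 5], total = 6
  t=4: active resources = [1, 1, 5], total = 7
  t=5: active resources = [1, 1], total = 2
  t=6: active resources = [1, 1], total = 2
  t=7: active resources = [1, 1], total = 2
  t=8: active resources = [1], total = 1
  t=9: active resources = [1], total = 1
Peak resource demand = 7

7


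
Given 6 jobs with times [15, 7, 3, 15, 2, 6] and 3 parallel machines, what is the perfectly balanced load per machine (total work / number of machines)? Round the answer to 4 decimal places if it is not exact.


Total processing time = 15 + 7 + 3 + 15 + 2 + 6 = 48
Number of machines = 3
Ideal balanced load = 48 / 3 = 16.0

16.0


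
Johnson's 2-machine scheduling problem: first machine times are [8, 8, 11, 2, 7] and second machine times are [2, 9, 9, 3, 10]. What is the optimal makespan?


Apply Johnson's rule:
  Group 1 (a <= b): [(4, 2, 3), (5, 7, 10), (2, 8, 9)]
  Group 2 (a > b): [(3, 11, 9), (1, 8, 2)]
Optimal job order: [4, 5, 2, 3, 1]
Schedule:
  Job 4: M1 done at 2, M2 done at 5
  Job 5: M1 done at 9, M2 done at 19
  Job 2: M1 done at 17, M2 done at 28
  Job 3: M1 done at 28, M2 done at 37
  Job 1: M1 done at 36, M2 done at 39
Makespan = 39

39


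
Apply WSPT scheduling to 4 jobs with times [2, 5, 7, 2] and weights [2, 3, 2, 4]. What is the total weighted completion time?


Compute p/w ratios and sort ascending (WSPT): [(2, 4), (2, 2), (5, 3), (7, 2)]
Compute weighted completion times:
  Job (p=2,w=4): C=2, w*C=4*2=8
  Job (p=2,w=2): C=4, w*C=2*4=8
  Job (p=5,w=3): C=9, w*C=3*9=27
  Job (p=7,w=2): C=16, w*C=2*16=32
Total weighted completion time = 75

75


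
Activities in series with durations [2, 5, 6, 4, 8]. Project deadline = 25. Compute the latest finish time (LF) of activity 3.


LF(activity 3) = deadline - sum of successor durations
Successors: activities 4 through 5 with durations [4, 8]
Sum of successor durations = 12
LF = 25 - 12 = 13

13


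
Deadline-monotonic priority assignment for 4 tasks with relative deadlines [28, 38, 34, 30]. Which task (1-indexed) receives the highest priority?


Sort tasks by relative deadline (ascending):
  Task 1: deadline = 28
  Task 4: deadline = 30
  Task 3: deadline = 34
  Task 2: deadline = 38
Priority order (highest first): [1, 4, 3, 2]
Highest priority task = 1

1


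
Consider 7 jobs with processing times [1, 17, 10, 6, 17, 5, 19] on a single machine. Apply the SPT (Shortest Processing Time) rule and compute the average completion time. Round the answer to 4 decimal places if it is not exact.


Sort jobs by processing time (SPT order): [1, 5, 6, 10, 17, 17, 19]
Compute completion times sequentially:
  Job 1: processing = 1, completes at 1
  Job 2: processing = 5, completes at 6
  Job 3: processing = 6, completes at 12
  Job 4: processing = 10, completes at 22
  Job 5: processing = 17, completes at 39
  Job 6: processing = 17, completes at 56
  Job 7: processing = 19, completes at 75
Sum of completion times = 211
Average completion time = 211/7 = 30.1429

30.1429


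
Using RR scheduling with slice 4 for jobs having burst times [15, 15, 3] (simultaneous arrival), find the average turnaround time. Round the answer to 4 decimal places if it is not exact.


Time quantum = 4
Execution trace:
  J1 runs 4 units, time = 4
  J2 runs 4 units, time = 8
  J3 runs 3 units, time = 11
  J1 runs 4 units, time = 15
  J2 runs 4 units, time = 19
  J1 runs 4 units, time = 23
  J2 runs 4 units, time = 27
  J1 runs 3 units, time = 30
  J2 runs 3 units, time = 33
Finish times: [30, 33, 11]
Average turnaround = 74/3 = 24.6667

24.6667


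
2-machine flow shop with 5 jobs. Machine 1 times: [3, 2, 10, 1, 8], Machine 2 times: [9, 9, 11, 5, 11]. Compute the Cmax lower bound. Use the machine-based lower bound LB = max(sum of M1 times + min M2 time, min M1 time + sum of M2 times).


LB1 = sum(M1 times) + min(M2 times) = 24 + 5 = 29
LB2 = min(M1 times) + sum(M2 times) = 1 + 45 = 46
Lower bound = max(LB1, LB2) = max(29, 46) = 46

46


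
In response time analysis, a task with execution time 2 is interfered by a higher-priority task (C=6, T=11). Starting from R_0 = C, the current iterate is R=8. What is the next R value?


R_next = C + ceil(R_prev / T_hp) * C_hp
ceil(8 / 11) = ceil(0.7273) = 1
Interference = 1 * 6 = 6
R_next = 2 + 6 = 8
R_next = R_prev, so the iteration has converged (response time = 8).

8


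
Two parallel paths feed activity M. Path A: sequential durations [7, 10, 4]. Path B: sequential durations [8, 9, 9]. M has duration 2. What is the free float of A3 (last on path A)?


ES(A3) = sum of predecessors on chain A = 17
EF(A3) = ES + duration = 17 + 4 = 21
Successor of A3 is M. ES(M) = max(sum(A), sum(B)) = max(21, 26) = 26
Free float = ES(successor) - EF(current) = 26 - 21 = 5

5


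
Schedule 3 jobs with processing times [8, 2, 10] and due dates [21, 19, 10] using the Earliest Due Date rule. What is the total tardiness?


Sort by due date (EDD order): [(10, 10), (2, 19), (8, 21)]
Compute completion times and tardiness:
  Job 1: p=10, d=10, C=10, tardiness=max(0,10-10)=0
  Job 2: p=2, d=19, C=12, tardiness=max(0,12-19)=0
  Job 3: p=8, d=21, C=20, tardiness=max(0,20-21)=0
Total tardiness = 0

0


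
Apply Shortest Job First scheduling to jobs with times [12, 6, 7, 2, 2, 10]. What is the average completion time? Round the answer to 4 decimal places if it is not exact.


SJF order (ascending): [2, 2, 6, 7, 10, 12]
Completion times:
  Job 1: burst=2, C=2
  Job 2: burst=2, C=4
  Job 3: burst=6, C=10
  Job 4: burst=7, C=17
  Job 5: burst=10, C=27
  Job 6: burst=12, C=39
Average completion = 99/6 = 16.5

16.5


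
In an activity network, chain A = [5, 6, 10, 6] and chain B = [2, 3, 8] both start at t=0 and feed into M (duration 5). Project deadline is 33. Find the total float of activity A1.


Forward pass: ES(A1) = sum of predecessors on chain A = 0
EF = ES + duration = 0 + 5 = 5
Backward pass: LF(M) = deadline = 33; LS(M) = 33 - 5 = 28
LF(A1) = LS(M) - sum(successors on chain A) = 28 - 22 = 6
LS = LF - duration = 6 - 5 = 1
Total float = LS - ES = 1 - 0 = 1

1


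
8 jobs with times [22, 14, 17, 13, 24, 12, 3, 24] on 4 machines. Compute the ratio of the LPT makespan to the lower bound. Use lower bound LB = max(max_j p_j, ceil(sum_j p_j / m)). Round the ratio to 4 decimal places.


LPT order: [24, 24, 22, 17, 14, 13, 12, 3]
Machine loads after assignment: [36, 27, 35, 31]
LPT makespan = 36
Lower bound = max(max_job, ceil(total/4)) = max(24, 33) = 33
Ratio = 36 / 33 = 1.0909

1.0909


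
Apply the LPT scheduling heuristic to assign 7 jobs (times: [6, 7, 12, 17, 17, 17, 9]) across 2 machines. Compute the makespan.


Sort jobs in decreasing order (LPT): [17, 17, 17, 12, 9, 7, 6]
Assign each job to the least loaded machine:
  Machine 1: jobs [17, 17, 7], load = 41
  Machine 2: jobs [17, 12, 9, 6], load = 44
Makespan = max load = 44

44


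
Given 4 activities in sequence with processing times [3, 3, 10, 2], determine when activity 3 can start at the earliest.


Activity 3 starts after activities 1 through 2 complete.
Predecessor durations: [3, 3]
ES = 3 + 3 = 6

6


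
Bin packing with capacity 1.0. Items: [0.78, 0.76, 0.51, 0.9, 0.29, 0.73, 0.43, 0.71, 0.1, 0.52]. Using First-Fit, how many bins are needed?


Place items sequentially using First-Fit:
  Item 0.78 -> new Bin 1
  Item 0.76 -> new Bin 2
  Item 0.51 -> new Bin 3
  Item 0.9 -> new Bin 4
  Item 0.29 -> Bin 3 (now 0.8)
  Item 0.73 -> new Bin 5
  Item 0.43 -> new Bin 6
  Item 0.71 -> new Bin 7
  Item 0.1 -> Bin 1 (now 0.88)
  Item 0.52 -> Bin 6 (now 0.95)
Total bins used = 7

7


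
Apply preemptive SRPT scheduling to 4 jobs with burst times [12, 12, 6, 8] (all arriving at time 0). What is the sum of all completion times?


Since all jobs arrive at t=0, SRPT equals SPT ordering.
SPT order: [6, 8, 12, 12]
Completion times:
  Job 1: p=6, C=6
  Job 2: p=8, C=14
  Job 3: p=12, C=26
  Job 4: p=12, C=38
Total completion time = 6 + 14 + 26 + 38 = 84

84


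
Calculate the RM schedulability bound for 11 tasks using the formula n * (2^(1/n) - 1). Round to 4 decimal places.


Compute 2^(1/11) = 1.0650410894
Subtract 1: 1.0650410894 - 1 = 0.0650410894
Multiply by n: 11 * 0.0650410894 = 0.7154519834
Round to 4 dp: 0.7155

0.7155


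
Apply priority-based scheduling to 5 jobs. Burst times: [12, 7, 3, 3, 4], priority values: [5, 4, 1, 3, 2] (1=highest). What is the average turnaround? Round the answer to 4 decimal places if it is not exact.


Sort by priority (ascending = highest first):
Order: [(1, 3), (2, 4), (3, 3), (4, 7), (5, 12)]
Completion times:
  Priority 1, burst=3, C=3
  Priority 2, burst=4, C=7
  Priority 3, burst=3, C=10
  Priority 4, burst=7, C=17
  Priority 5, burst=12, C=29
Average turnaround = 66/5 = 13.2

13.2


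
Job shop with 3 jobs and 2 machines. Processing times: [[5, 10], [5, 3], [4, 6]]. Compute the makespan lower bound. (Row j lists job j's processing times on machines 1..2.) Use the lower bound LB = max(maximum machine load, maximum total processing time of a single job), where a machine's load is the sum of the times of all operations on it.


Machine loads:
  Machine 1: 5 + 5 + 4 = 14
  Machine 2: 10 + 3 + 6 = 19
Max machine load = 19
Job totals:
  Job 1: 15
  Job 2: 8
  Job 3: 10
Max job total = 15
Lower bound = max(19, 15) = 19

19


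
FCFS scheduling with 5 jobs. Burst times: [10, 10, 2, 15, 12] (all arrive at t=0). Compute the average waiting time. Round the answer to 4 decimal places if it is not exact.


FCFS order (as given): [10, 10, 2, 15, 12]
Waiting times:
  Job 1: wait = 0
  Job 2: wait = 10
  Job 3: wait = 20
  Job 4: wait = 22
  Job 5: wait = 37
Sum of waiting times = 89
Average waiting time = 89/5 = 17.8

17.8


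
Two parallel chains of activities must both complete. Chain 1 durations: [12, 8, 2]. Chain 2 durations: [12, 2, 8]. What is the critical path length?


Path A total = 12 + 8 + 2 = 22
Path B total = 12 + 2 + 8 = 22
Critical path = longest path = max(22, 22) = 22

22


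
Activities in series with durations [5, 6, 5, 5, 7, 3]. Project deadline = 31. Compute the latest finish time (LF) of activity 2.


LF(activity 2) = deadline - sum of successor durations
Successors: activities 3 through 6 with durations [5, 5, 7, 3]
Sum of successor durations = 20
LF = 31 - 20 = 11

11


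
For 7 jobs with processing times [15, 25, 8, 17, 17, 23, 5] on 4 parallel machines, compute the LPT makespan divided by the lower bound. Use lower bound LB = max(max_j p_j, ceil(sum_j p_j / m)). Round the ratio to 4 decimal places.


LPT order: [25, 23, 17, 17, 15, 8, 5]
Machine loads after assignment: [25, 28, 32, 25]
LPT makespan = 32
Lower bound = max(max_job, ceil(total/4)) = max(25, 28) = 28
Ratio = 32 / 28 = 1.1429

1.1429


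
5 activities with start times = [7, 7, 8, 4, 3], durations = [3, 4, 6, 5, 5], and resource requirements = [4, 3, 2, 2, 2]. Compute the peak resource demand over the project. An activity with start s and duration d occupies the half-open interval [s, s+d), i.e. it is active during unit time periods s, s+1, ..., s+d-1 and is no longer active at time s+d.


Each activity i is active on [start_i, start_i + duration_i).
Compute total resource usage per time slot:
  t=0: active resources = [], total = 0
  t=1: active resources = [], total = 0
  t=2: active resources = [], total = 0
  t=3: active resources = [2], total = 2
  t=4: active resources = [2, 2], total = 4
  t=5: active resources = [2, 2], total = 4
  t=6: active resources = [2, 2], total = 4
  t=7: active resources = [4, 3, 2, 2], total = 11
  t=8: active resources = [4, 3, 2, 2], total = 11
  t=9: active resources = [4, 3, 2], total = 9
  t=10: active resources = [3, 2], total = 5
  t=11: active resources = [2], total = 2
  t=12: active resources = [2], total = 2
  t=13: active resources = [2], total = 2
Peak resource demand = 11

11


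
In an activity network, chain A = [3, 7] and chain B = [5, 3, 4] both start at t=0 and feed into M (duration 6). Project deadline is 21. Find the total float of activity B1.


Forward pass: ES(B1) = sum of predecessors on chain B = 0
EF = ES + duration = 0 + 5 = 5
Backward pass: LF(M) = deadline = 21; LS(M) = 21 - 6 = 15
LF(B1) = LS(M) - sum(successors on chain B) = 15 - 7 = 8
LS = LF - duration = 8 - 5 = 3
Total float = LS - ES = 3 - 0 = 3

3


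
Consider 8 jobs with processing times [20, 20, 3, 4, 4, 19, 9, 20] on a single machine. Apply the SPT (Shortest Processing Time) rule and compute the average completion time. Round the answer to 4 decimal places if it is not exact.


Sort jobs by processing time (SPT order): [3, 4, 4, 9, 19, 20, 20, 20]
Compute completion times sequentially:
  Job 1: processing = 3, completes at 3
  Job 2: processing = 4, completes at 7
  Job 3: processing = 4, completes at 11
  Job 4: processing = 9, completes at 20
  Job 5: processing = 19, completes at 39
  Job 6: processing = 20, completes at 59
  Job 7: processing = 20, completes at 79
  Job 8: processing = 20, completes at 99
Sum of completion times = 317
Average completion time = 317/8 = 39.625

39.625


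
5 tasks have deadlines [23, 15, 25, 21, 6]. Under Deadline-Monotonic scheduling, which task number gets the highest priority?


Sort tasks by relative deadline (ascending):
  Task 5: deadline = 6
  Task 2: deadline = 15
  Task 4: deadline = 21
  Task 1: deadline = 23
  Task 3: deadline = 25
Priority order (highest first): [5, 2, 4, 1, 3]
Highest priority task = 5

5


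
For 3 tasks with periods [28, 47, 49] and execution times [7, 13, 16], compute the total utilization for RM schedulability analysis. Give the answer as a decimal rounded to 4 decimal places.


Compute individual utilizations (exact fractions):
  Task 1: C/T = 7/28 = 1/4 (approx. 0.25)
  Task 2: C/T = 13/47 (approx. 0.2766)
  Task 3: C/T = 16/49 (approx. 0.3265)
Total utilization U = 1/4 + 13/47 + 16/49 = 7859/9212
Rounded to 4 decimal places: U = 0.8531
RM (Liu & Layland) bound for 3 tasks = 0.779763; compare with U = 7859/9212 (approx. 0.853126)
bound < U <= 1, so the RM sufficient condition is not met (inconclusive; an exact test such as response-time analysis is needed).

0.8531


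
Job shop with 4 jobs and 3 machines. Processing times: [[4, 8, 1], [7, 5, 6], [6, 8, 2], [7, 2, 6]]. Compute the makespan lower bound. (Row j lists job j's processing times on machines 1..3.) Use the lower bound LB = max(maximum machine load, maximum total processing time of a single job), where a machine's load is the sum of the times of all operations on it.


Machine loads:
  Machine 1: 4 + 7 + 6 + 7 = 24
  Machine 2: 8 + 5 + 8 + 2 = 23
  Machine 3: 1 + 6 + 2 + 6 = 15
Max machine load = 24
Job totals:
  Job 1: 13
  Job 2: 18
  Job 3: 16
  Job 4: 15
Max job total = 18
Lower bound = max(24, 18) = 24

24


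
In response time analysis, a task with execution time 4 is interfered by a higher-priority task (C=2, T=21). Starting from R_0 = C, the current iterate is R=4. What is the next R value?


R_next = C + ceil(R_prev / T_hp) * C_hp
ceil(4 / 21) = ceil(0.1905) = 1
Interference = 1 * 2 = 2
R_next = 4 + 2 = 6

6


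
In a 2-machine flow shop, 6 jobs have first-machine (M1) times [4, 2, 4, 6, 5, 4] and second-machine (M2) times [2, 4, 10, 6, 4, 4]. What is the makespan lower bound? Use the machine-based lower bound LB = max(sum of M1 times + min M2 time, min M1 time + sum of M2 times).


LB1 = sum(M1 times) + min(M2 times) = 25 + 2 = 27
LB2 = min(M1 times) + sum(M2 times) = 2 + 30 = 32
Lower bound = max(LB1, LB2) = max(27, 32) = 32

32


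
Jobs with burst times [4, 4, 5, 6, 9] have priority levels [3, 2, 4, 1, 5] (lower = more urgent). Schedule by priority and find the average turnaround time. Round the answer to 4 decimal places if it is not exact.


Sort by priority (ascending = highest first):
Order: [(1, 6), (2, 4), (3, 4), (4, 5), (5, 9)]
Completion times:
  Priority 1, burst=6, C=6
  Priority 2, burst=4, C=10
  Priority 3, burst=4, C=14
  Priority 4, burst=5, C=19
  Priority 5, burst=9, C=28
Average turnaround = 77/5 = 15.4

15.4


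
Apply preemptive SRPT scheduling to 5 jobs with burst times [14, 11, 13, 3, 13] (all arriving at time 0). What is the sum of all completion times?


Since all jobs arrive at t=0, SRPT equals SPT ordering.
SPT order: [3, 11, 13, 13, 14]
Completion times:
  Job 1: p=3, C=3
  Job 2: p=11, C=14
  Job 3: p=13, C=27
  Job 4: p=13, C=40
  Job 5: p=14, C=54
Total completion time = 3 + 14 + 27 + 40 + 54 = 138

138


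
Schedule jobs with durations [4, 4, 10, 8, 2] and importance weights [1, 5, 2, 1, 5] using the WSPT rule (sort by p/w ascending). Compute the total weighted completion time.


Compute p/w ratios and sort ascending (WSPT): [(2, 5), (4, 5), (4, 1), (10, 2), (8, 1)]
Compute weighted completion times:
  Job (p=2,w=5): C=2, w*C=5*2=10
  Job (p=4,w=5): C=6, w*C=5*6=30
  Job (p=4,w=1): C=10, w*C=1*10=10
  Job (p=10,w=2): C=20, w*C=2*20=40
  Job (p=8,w=1): C=28, w*C=1*28=28
Total weighted completion time = 118

118


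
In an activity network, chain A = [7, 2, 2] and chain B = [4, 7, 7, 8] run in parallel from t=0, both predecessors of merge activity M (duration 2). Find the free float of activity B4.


ES(B4) = sum of predecessors on chain B = 18
EF(B4) = ES + duration = 18 + 8 = 26
Successor of B4 is M. ES(M) = max(sum(A), sum(B)) = max(11, 26) = 26
Free float = ES(successor) - EF(current) = 26 - 26 = 0

0


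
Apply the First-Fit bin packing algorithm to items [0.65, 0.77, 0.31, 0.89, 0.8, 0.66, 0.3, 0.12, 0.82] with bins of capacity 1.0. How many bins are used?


Place items sequentially using First-Fit:
  Item 0.65 -> new Bin 1
  Item 0.77 -> new Bin 2
  Item 0.31 -> Bin 1 (now 0.96)
  Item 0.89 -> new Bin 3
  Item 0.8 -> new Bin 4
  Item 0.66 -> new Bin 5
  Item 0.3 -> Bin 5 (now 0.96)
  Item 0.12 -> Bin 2 (now 0.89)
  Item 0.82 -> new Bin 6
Total bins used = 6

6


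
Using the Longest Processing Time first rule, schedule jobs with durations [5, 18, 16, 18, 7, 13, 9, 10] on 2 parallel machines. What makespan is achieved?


Sort jobs in decreasing order (LPT): [18, 18, 16, 13, 10, 9, 7, 5]
Assign each job to the least loaded machine:
  Machine 1: jobs [18, 16, 9, 5], load = 48
  Machine 2: jobs [18, 13, 10, 7], load = 48
Makespan = max load = 48

48


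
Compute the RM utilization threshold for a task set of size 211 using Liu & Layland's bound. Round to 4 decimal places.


Compute 2^(1/211) = 1.0032904594
Subtract 1: 1.0032904594 - 1 = 0.0032904594
Multiply by n: 211 * 0.0032904594 = 0.6942869334
Round to 4 dp: 0.6943

0.6943


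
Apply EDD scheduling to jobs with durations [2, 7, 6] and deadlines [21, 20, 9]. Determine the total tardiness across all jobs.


Sort by due date (EDD order): [(6, 9), (7, 20), (2, 21)]
Compute completion times and tardiness:
  Job 1: p=6, d=9, C=6, tardiness=max(0,6-9)=0
  Job 2: p=7, d=20, C=13, tardiness=max(0,13-20)=0
  Job 3: p=2, d=21, C=15, tardiness=max(0,15-21)=0
Total tardiness = 0

0


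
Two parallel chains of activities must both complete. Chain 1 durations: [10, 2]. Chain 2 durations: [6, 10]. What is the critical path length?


Path A total = 10 + 2 = 12
Path B total = 6 + 10 = 16
Critical path = longest path = max(12, 16) = 16

16


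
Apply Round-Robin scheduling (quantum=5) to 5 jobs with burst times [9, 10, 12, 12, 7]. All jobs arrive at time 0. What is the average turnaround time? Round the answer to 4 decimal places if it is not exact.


Time quantum = 5
Execution trace:
  J1 runs 5 units, time = 5
  J2 runs 5 units, time = 10
  J3 runs 5 units, time = 15
  J4 runs 5 units, time = 20
  J5 runs 5 units, time = 25
  J1 runs 4 units, time = 29
  J2 runs 5 units, time = 34
  J3 runs 5 units, time = 39
  J4 runs 5 units, time = 44
  J5 runs 2 units, time = 46
  J3 runs 2 units, time = 48
  J4 runs 2 units, time = 50
Finish times: [29, 34, 48, 50, 46]
Average turnaround = 207/5 = 41.4

41.4


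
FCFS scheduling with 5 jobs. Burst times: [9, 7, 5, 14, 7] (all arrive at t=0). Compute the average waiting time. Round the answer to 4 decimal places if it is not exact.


FCFS order (as given): [9, 7, 5, 14, 7]
Waiting times:
  Job 1: wait = 0
  Job 2: wait = 9
  Job 3: wait = 16
  Job 4: wait = 21
  Job 5: wait = 35
Sum of waiting times = 81
Average waiting time = 81/5 = 16.2

16.2


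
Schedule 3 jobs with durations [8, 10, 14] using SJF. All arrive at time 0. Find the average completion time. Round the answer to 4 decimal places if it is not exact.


SJF order (ascending): [8, 10, 14]
Completion times:
  Job 1: burst=8, C=8
  Job 2: burst=10, C=18
  Job 3: burst=14, C=32
Average completion = 58/3 = 19.3333

19.3333


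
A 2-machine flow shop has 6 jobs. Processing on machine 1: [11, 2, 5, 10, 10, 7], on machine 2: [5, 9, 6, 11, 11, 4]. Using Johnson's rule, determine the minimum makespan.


Apply Johnson's rule:
  Group 1 (a <= b): [(2, 2, 9), (3, 5, 6), (4, 10, 11), (5, 10, 11)]
  Group 2 (a > b): [(1, 11, 5), (6, 7, 4)]
Optimal job order: [2, 3, 4, 5, 1, 6]
Schedule:
  Job 2: M1 done at 2, M2 done at 11
  Job 3: M1 done at 7, M2 done at 17
  Job 4: M1 done at 17, M2 done at 28
  Job 5: M1 done at 27, M2 done at 39
  Job 1: M1 done at 38, M2 done at 44
  Job 6: M1 done at 45, M2 done at 49
Makespan = 49

49


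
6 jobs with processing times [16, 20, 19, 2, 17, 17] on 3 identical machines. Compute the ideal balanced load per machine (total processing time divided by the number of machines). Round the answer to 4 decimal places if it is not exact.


Total processing time = 16 + 20 + 19 + 2 + 17 + 17 = 91
Number of machines = 3
Ideal balanced load = 91 / 3 = 30.3333

30.3333


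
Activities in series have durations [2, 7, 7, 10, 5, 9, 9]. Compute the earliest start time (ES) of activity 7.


Activity 7 starts after activities 1 through 6 complete.
Predecessor durations: [2, 7, 7, 10, 5, 9]
ES = 2 + 7 + 7 + 10 + 5 + 9 = 40

40


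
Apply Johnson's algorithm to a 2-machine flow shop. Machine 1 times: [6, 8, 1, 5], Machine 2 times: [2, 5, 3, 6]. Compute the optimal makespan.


Apply Johnson's rule:
  Group 1 (a <= b): [(3, 1, 3), (4, 5, 6)]
  Group 2 (a > b): [(2, 8, 5), (1, 6, 2)]
Optimal job order: [3, 4, 2, 1]
Schedule:
  Job 3: M1 done at 1, M2 done at 4
  Job 4: M1 done at 6, M2 done at 12
  Job 2: M1 done at 14, M2 done at 19
  Job 1: M1 done at 20, M2 done at 22
Makespan = 22

22


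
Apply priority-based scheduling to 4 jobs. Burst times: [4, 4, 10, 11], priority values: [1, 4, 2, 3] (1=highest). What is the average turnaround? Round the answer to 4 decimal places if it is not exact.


Sort by priority (ascending = highest first):
Order: [(1, 4), (2, 10), (3, 11), (4, 4)]
Completion times:
  Priority 1, burst=4, C=4
  Priority 2, burst=10, C=14
  Priority 3, burst=11, C=25
  Priority 4, burst=4, C=29
Average turnaround = 72/4 = 18.0

18.0


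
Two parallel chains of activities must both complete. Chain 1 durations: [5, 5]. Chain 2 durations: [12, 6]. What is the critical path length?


Path A total = 5 + 5 = 10
Path B total = 12 + 6 = 18
Critical path = longest path = max(10, 18) = 18

18


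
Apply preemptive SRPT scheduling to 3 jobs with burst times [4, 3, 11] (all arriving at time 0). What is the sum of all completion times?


Since all jobs arrive at t=0, SRPT equals SPT ordering.
SPT order: [3, 4, 11]
Completion times:
  Job 1: p=3, C=3
  Job 2: p=4, C=7
  Job 3: p=11, C=18
Total completion time = 3 + 7 + 18 = 28

28


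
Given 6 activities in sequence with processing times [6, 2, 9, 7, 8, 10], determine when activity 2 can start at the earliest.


Activity 2 starts after activities 1 through 1 complete.
Predecessor durations: [6]
ES = 6 = 6

6


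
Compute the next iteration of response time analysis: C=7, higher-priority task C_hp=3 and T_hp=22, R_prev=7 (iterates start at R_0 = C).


R_next = C + ceil(R_prev / T_hp) * C_hp
ceil(7 / 22) = ceil(0.3182) = 1
Interference = 1 * 3 = 3
R_next = 7 + 3 = 10

10


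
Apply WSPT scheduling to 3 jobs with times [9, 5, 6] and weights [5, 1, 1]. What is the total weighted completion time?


Compute p/w ratios and sort ascending (WSPT): [(9, 5), (5, 1), (6, 1)]
Compute weighted completion times:
  Job (p=9,w=5): C=9, w*C=5*9=45
  Job (p=5,w=1): C=14, w*C=1*14=14
  Job (p=6,w=1): C=20, w*C=1*20=20
Total weighted completion time = 79

79


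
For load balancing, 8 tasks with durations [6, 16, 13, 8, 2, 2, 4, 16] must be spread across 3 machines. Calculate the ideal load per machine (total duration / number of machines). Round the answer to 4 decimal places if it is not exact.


Total processing time = 6 + 16 + 13 + 8 + 2 + 2 + 4 + 16 = 67
Number of machines = 3
Ideal balanced load = 67 / 3 = 22.3333

22.3333


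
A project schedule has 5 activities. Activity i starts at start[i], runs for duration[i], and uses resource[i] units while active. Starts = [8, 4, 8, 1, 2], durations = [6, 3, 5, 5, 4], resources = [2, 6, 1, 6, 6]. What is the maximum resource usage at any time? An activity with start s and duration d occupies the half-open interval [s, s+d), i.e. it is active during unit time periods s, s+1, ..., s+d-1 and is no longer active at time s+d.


Each activity i is active on [start_i, start_i + duration_i).
Compute total resource usage per time slot:
  t=0: active resources = [], total = 0
  t=1: active resources = [6], total = 6
  t=2: active resources = [6, 6], total = 12
  t=3: active resources = [6, 6], total = 12
  t=4: active resources = [6, 6, 6], total = 18
  t=5: active resources = [6, 6, 6], total = 18
  t=6: active resources = [6], total = 6
  t=7: active resources = [], total = 0
  t=8: active resources = [2, 1], total = 3
  t=9: active resources = [2, 1], total = 3
  t=10: active resources = [2, 1], total = 3
  t=11: active resources = [2, 1], total = 3
  t=12: active resources = [2, 1], total = 3
  t=13: active resources = [2], total = 2
Peak resource demand = 18

18


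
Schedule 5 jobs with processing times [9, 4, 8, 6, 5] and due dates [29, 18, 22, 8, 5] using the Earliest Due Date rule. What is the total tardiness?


Sort by due date (EDD order): [(5, 5), (6, 8), (4, 18), (8, 22), (9, 29)]
Compute completion times and tardiness:
  Job 1: p=5, d=5, C=5, tardiness=max(0,5-5)=0
  Job 2: p=6, d=8, C=11, tardiness=max(0,11-8)=3
  Job 3: p=4, d=18, C=15, tardiness=max(0,15-18)=0
  Job 4: p=8, d=22, C=23, tardiness=max(0,23-22)=1
  Job 5: p=9, d=29, C=32, tardiness=max(0,32-29)=3
Total tardiness = 7

7


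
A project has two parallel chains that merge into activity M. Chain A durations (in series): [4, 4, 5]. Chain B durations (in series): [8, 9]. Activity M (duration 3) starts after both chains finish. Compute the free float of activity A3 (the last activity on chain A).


ES(A3) = sum of predecessors on chain A = 8
EF(A3) = ES + duration = 8 + 5 = 13
Successor of A3 is M. ES(M) = max(sum(A), sum(B)) = max(13, 17) = 17
Free float = ES(successor) - EF(current) = 17 - 13 = 4

4


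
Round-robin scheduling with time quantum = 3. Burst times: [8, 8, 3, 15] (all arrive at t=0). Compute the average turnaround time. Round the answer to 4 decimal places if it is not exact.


Time quantum = 3
Execution trace:
  J1 runs 3 units, time = 3
  J2 runs 3 units, time = 6
  J3 runs 3 units, time = 9
  J4 runs 3 units, time = 12
  J1 runs 3 units, time = 15
  J2 runs 3 units, time = 18
  J4 runs 3 units, time = 21
  J1 runs 2 units, time = 23
  J2 runs 2 units, time = 25
  J4 runs 3 units, time = 28
  J4 runs 3 units, time = 31
  J4 runs 3 units, time = 34
Finish times: [23, 25, 9, 34]
Average turnaround = 91/4 = 22.75

22.75


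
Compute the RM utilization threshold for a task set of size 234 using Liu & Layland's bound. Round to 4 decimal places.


Compute 2^(1/234) = 1.0029665590
Subtract 1: 1.0029665590 - 1 = 0.0029665590
Multiply by n: 234 * 0.0029665590 = 0.6941748060
Round to 4 dp: 0.6942

0.6942


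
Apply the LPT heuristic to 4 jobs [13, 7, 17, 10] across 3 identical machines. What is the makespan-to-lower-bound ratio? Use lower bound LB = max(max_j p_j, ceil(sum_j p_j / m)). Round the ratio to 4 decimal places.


LPT order: [17, 13, 10, 7]
Machine loads after assignment: [17, 13, 17]
LPT makespan = 17
Lower bound = max(max_job, ceil(total/3)) = max(17, 16) = 17
Ratio = 17 / 17 = 1.0

1.0


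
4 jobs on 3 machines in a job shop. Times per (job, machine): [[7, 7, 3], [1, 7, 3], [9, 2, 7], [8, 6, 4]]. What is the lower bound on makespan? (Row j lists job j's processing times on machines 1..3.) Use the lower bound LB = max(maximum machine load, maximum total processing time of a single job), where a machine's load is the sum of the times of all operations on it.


Machine loads:
  Machine 1: 7 + 1 + 9 + 8 = 25
  Machine 2: 7 + 7 + 2 + 6 = 22
  Machine 3: 3 + 3 + 7 + 4 = 17
Max machine load = 25
Job totals:
  Job 1: 17
  Job 2: 11
  Job 3: 18
  Job 4: 18
Max job total = 18
Lower bound = max(25, 18) = 25

25


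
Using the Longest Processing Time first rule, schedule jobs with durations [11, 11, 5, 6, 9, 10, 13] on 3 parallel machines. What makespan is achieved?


Sort jobs in decreasing order (LPT): [13, 11, 11, 10, 9, 6, 5]
Assign each job to the least loaded machine:
  Machine 1: jobs [13, 6, 5], load = 24
  Machine 2: jobs [11, 10], load = 21
  Machine 3: jobs [11, 9], load = 20
Makespan = max load = 24

24


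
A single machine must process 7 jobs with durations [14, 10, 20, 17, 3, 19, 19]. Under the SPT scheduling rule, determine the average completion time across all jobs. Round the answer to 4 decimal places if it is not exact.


Sort jobs by processing time (SPT order): [3, 10, 14, 17, 19, 19, 20]
Compute completion times sequentially:
  Job 1: processing = 3, completes at 3
  Job 2: processing = 10, completes at 13
  Job 3: processing = 14, completes at 27
  Job 4: processing = 17, completes at 44
  Job 5: processing = 19, completes at 63
  Job 6: processing = 19, completes at 82
  Job 7: processing = 20, completes at 102
Sum of completion times = 334
Average completion time = 334/7 = 47.7143

47.7143


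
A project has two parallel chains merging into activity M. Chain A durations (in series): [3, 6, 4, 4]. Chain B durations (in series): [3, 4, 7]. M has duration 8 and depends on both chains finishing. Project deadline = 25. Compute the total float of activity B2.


Forward pass: ES(B2) = sum of predecessors on chain B = 3
EF = ES + duration = 3 + 4 = 7
Backward pass: LF(M) = deadline = 25; LS(M) = 25 - 8 = 17
LF(B2) = LS(M) - sum(successors on chain B) = 17 - 7 = 10
LS = LF - duration = 10 - 4 = 6
Total float = LS - ES = 6 - 3 = 3

3


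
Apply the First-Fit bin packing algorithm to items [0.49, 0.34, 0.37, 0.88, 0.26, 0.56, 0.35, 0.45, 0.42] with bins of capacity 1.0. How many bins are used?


Place items sequentially using First-Fit:
  Item 0.49 -> new Bin 1
  Item 0.34 -> Bin 1 (now 0.83)
  Item 0.37 -> new Bin 2
  Item 0.88 -> new Bin 3
  Item 0.26 -> Bin 2 (now 0.63)
  Item 0.56 -> new Bin 4
  Item 0.35 -> Bin 2 (now 0.98)
  Item 0.45 -> new Bin 5
  Item 0.42 -> Bin 4 (now 0.98)
Total bins used = 5

5


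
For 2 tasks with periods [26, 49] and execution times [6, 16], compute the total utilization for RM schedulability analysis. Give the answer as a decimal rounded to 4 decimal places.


Compute individual utilizations (exact fractions):
  Task 1: C/T = 6/26 = 3/13 (approx. 0.2308)
  Task 2: C/T = 16/49 (approx. 0.3265)
Total utilization U = 3/13 + 16/49 = 355/637
Rounded to 4 decimal places: U = 0.5573
RM (Liu & Layland) bound for 2 tasks = 0.828427; compare with U = 355/637 (approx. 0.557300)
U <= bound, so schedulable by RM sufficient condition.

0.5573


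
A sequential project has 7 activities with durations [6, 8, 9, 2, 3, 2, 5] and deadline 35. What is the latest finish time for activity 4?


LF(activity 4) = deadline - sum of successor durations
Successors: activities 5 through 7 with durations [3, 2, 5]
Sum of successor durations = 10
LF = 35 - 10 = 25

25


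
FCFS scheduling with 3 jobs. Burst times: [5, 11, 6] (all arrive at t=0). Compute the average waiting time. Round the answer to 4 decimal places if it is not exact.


FCFS order (as given): [5, 11, 6]
Waiting times:
  Job 1: wait = 0
  Job 2: wait = 5
  Job 3: wait = 16
Sum of waiting times = 21
Average waiting time = 21/3 = 7.0

7.0


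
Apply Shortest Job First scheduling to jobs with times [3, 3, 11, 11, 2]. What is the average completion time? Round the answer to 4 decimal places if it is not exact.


SJF order (ascending): [2, 3, 3, 11, 11]
Completion times:
  Job 1: burst=2, C=2
  Job 2: burst=3, C=5
  Job 3: burst=3, C=8
  Job 4: burst=11, C=19
  Job 5: burst=11, C=30
Average completion = 64/5 = 12.8

12.8


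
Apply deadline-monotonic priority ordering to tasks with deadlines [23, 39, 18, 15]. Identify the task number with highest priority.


Sort tasks by relative deadline (ascending):
  Task 4: deadline = 15
  Task 3: deadline = 18
  Task 1: deadline = 23
  Task 2: deadline = 39
Priority order (highest first): [4, 3, 1, 2]
Highest priority task = 4

4


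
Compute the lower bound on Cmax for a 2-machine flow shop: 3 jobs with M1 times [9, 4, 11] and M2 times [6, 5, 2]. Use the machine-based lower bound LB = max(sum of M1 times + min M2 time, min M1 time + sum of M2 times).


LB1 = sum(M1 times) + min(M2 times) = 24 + 2 = 26
LB2 = min(M1 times) + sum(M2 times) = 4 + 13 = 17
Lower bound = max(LB1, LB2) = max(26, 17) = 26

26


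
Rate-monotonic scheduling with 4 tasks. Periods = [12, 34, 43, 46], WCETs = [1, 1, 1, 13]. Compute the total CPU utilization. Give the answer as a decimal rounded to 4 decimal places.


Compute individual utilizations (exact fractions):
  Task 1: C/T = 1/12 (approx. 0.0833)
  Task 2: C/T = 1/34 (approx. 0.0294)
  Task 3: C/T = 1/43 (approx. 0.0233)
  Task 4: C/T = 13/46 (approx. 0.2826)
Total utilization U = 1/12 + 1/34 + 1/43 + 13/46 = 84457/201756
Rounded to 4 decimal places: U = 0.4186
RM (Liu & Layland) bound for 4 tasks = 0.756828; compare with U = 84457/201756 (approx. 0.418610)
U <= bound, so schedulable by RM sufficient condition.

0.4186


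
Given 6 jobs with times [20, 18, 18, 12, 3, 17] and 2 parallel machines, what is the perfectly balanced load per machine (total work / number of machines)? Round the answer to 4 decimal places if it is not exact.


Total processing time = 20 + 18 + 18 + 12 + 3 + 17 = 88
Number of machines = 2
Ideal balanced load = 88 / 2 = 44.0

44.0


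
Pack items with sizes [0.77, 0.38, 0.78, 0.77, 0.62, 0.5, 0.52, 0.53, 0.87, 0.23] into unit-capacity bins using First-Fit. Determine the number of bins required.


Place items sequentially using First-Fit:
  Item 0.77 -> new Bin 1
  Item 0.38 -> new Bin 2
  Item 0.78 -> new Bin 3
  Item 0.77 -> new Bin 4
  Item 0.62 -> Bin 2 (now 1.0)
  Item 0.5 -> new Bin 5
  Item 0.52 -> new Bin 6
  Item 0.53 -> new Bin 7
  Item 0.87 -> new Bin 8
  Item 0.23 -> Bin 1 (now 1.0)
Total bins used = 8

8


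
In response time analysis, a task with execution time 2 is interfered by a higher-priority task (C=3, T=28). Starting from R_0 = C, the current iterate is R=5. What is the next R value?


R_next = C + ceil(R_prev / T_hp) * C_hp
ceil(5 / 28) = ceil(0.1786) = 1
Interference = 1 * 3 = 3
R_next = 2 + 3 = 5
R_next = R_prev, so the iteration has converged (response time = 5).

5
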